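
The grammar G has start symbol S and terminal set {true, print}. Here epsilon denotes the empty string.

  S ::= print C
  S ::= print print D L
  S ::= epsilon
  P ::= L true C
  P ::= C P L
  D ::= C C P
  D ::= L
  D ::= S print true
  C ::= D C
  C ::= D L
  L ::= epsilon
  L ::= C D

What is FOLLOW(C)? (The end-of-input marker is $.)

FIRST(S) = {epsilon, print}
FIRST(P) = {print, true}  (via L true C, C P L)
FIRST(D) = {epsilon, print, true}  (via C C P, L, S print true)
FIRST(C) = {epsilon, print, true}  (via D C, D L)
FIRST(L) = {epsilon, print, true}  (via C D)
FOLLOW(S) includes $ since S is the start symbol.
FOLLOW(S): in D::=S print true, S is followed by print true with FIRST {print}. Thus FOLLOW(S) = {$, print}.
FOLLOW(P): in P::=C P L, P is followed by L with FIRST {epsilon, print, true}; in P::=C P L, the suffix after P is nullable (adds nothing new); in D::=C C P, the suffix after P is empty, so FOLLOW(P) ⊇ FOLLOW(D) = {$, print, true}. Thus FOLLOW(P) = {$, print, true}.
FOLLOW(D): in S::=print print D L, D is followed by L with FIRST {epsilon, print, true}; in S::=print print D L, the suffix after D is nullable, so FOLLOW(D) ⊇ FOLLOW(S) = {$, print}; in C::=D C, D is followed by C with FIRST {epsilon, print, true}; in C::=D C, the suffix after D is nullable, so FOLLOW(D) ⊇ FOLLOW(C) = {$, print, true}; in C::=D L, D is followed by L with FIRST {epsilon, print, true}; in C::=D L, the suffix after D is nullable, so FOLLOW(D) ⊇ FOLLOW(C) = {$, print, true}; in L::=C D, the suffix after D is empty, so FOLLOW(D) ⊇ FOLLOW(L) = {$, print, true}. Thus FOLLOW(D) = {$, print, true}.
FOLLOW(C): in S::=print C, the suffix after C is empty, so FOLLOW(C) ⊇ FOLLOW(S) = {$, print}; in P::=L true C, the suffix after C is empty, so FOLLOW(C) ⊇ FOLLOW(P) = {$, print, true}; in P::=C P L, C is followed by P L with FIRST {print, true}; in D::=C C P (occurrence 1), C is followed by C P with FIRST {print, true}; in D::=C C P (occurrence 2), C is followed by P with FIRST {print, true}; in C::=D C, the suffix after C is empty (adds nothing new); in L::=C D, C is followed by D with FIRST {epsilon, print, true}; in L::=C D, the suffix after C is nullable, so FOLLOW(C) ⊇ FOLLOW(L) = {$, print, true}. Thus FOLLOW(C) = {$, print, true}.
FOLLOW(L): in S::=print print D L, the suffix after L is empty, so FOLLOW(L) ⊇ FOLLOW(S) = {$, print}; in P::=L true C, L is followed by true C with FIRST {true}; in P::=C P L, the suffix after L is empty, so FOLLOW(L) ⊇ FOLLOW(P) = {$, print, true}; in D::=L, the suffix after L is empty, so FOLLOW(L) ⊇ FOLLOW(D) = {$, print, true}; in C::=D L, the suffix after L is empty, so FOLLOW(L) ⊇ FOLLOW(C) = {$, print, true}. Thus FOLLOW(L) = {$, print, true}.

{$, print, true}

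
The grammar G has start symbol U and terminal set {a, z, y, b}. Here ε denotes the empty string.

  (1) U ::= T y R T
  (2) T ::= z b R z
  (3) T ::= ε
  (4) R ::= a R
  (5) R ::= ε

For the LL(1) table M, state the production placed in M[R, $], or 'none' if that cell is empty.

FIRST(T): from T::=z b R z we get {z}; from T::=ε we get {ε}. So FIRST(T) = {ε, z}.
FIRST(R): from R::=a R we get {a}; from R::=ε we get {ε}. So FIRST(R) = {ε, a}.
FIRST(U): from U::=T y R T we get {y, z}. So FIRST(U) = {y, z}.
FOLLOW(U) includes $ since U is the start symbol.
FOLLOW(U): U appears on no right-hand side. Thus FOLLOW(U) = {$}.
FOLLOW(R): in U::=T y R T, R is followed by T with FIRST {ε, z}; in U::=T y R T, the suffix after R is nullable, so FOLLOW(R) ⊇ FOLLOW(U) = {$}; in T::=z b R z, R is followed by z with FIRST {z}; in R::=a R, the suffix after R is empty (adds nothing new). Thus FOLLOW(R) = {$, z}.
For R ::= a R: FIRST(a R) = {a}, so it goes in M[R, t] for t ∈ {a}.
For R ::= ε: FIRST(ε) = {ε}, so it goes in M[R, t] for t ∈ {}; since ε ∈ FIRST, also for every t ∈ FOLLOW(R) = {$, z}.

R ::= ε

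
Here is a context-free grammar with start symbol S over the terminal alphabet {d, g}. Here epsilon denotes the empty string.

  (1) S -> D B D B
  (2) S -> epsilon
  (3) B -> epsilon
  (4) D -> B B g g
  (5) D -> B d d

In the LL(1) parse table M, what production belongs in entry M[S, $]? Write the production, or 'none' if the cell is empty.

S -> epsilon

FIRST(B) = {epsilon}
FIRST(D) = {d, g}  (via B B g g, B d d)
FIRST(S) = {epsilon, d, g}  (via D B D B)
FOLLOW(S) includes $ since S is the start symbol.
FOLLOW(S): S appears on no right-hand side. Thus FOLLOW(S) = {$}.
For S -> D B D B: FIRST(D B D B) = {d, g}, so it goes in M[S, t] for t ∈ {d, g}.
For S -> epsilon: FIRST(epsilon) = {epsilon}, so it goes in M[S, t] for t ∈ {}; since epsilon ∈ FIRST, also for every t ∈ FOLLOW(S) = {$}.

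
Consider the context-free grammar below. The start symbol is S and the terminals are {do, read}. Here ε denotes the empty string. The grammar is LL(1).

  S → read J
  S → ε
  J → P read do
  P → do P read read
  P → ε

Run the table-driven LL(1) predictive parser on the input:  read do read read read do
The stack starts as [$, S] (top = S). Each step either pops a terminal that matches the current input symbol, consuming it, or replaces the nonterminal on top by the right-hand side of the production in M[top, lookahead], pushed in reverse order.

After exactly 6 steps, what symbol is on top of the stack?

step 1: stack=$ S  input=read do read read read do $  — expand S → read J
step 2: stack=$ J read  input=read do read read read do $  — match read
step 3: stack=$ J  input=do read read read do $  — expand J → P read do
step 4: stack=$ do read P  input=do read read read do $  — expand P → do P read read
step 5: stack=$ do read read read P do  input=do read read read do $  — match do
step 6: stack=$ do read read read P  input=read read read do $  — expand P → ε
Stack after step 6: $ do read read read (top = read).

read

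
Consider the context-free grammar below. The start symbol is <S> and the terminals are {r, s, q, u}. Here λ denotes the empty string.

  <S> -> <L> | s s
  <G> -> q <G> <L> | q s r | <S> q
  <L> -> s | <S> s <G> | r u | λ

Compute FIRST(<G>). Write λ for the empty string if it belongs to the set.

{q, r, s}

FIRST(<S>) = {λ, r, s}  (via <L>)
FIRST(<G>) = {q, r, s}  (via <S> q)
FIRST(<L>) = {λ, r, s}  (via <S> s <G>)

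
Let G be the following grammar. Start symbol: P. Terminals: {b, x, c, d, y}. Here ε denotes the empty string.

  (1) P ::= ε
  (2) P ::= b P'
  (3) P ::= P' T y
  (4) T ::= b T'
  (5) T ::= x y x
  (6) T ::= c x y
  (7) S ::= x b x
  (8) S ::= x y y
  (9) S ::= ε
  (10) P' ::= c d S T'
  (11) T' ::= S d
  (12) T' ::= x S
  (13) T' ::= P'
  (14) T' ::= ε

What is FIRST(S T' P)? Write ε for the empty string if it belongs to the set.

{ε, b, c, d, x}

FIRST(T): from T::=b T' we get {b}; from T::=x y x we get {x}; from T::=c x y we get {c}. So FIRST(T) = {b, c, x}.
FIRST(S): from S::=x b x we get {x}; from S::=x y y we get {x}; from S::=ε we get {ε}. So FIRST(S) = {ε, x}.
FIRST(P'): from P'::=c d S T' we get {c}. So FIRST(P') = {c}.
FIRST(P): from P::=ε we get {ε}; from P::=b P' we get {b}; from P::=P' T y we get {c}. So FIRST(P) = {ε, b, c}.
FIRST(T'): from T'::=S d we get {d, x}; from T'::=x S we get {x}; from T'::=P' we get {c}; from T'::=ε we get {ε}. So FIRST(T') = {ε, c, d, x}.
FIRST(S T' P): take FIRST of each symbol in turn, carrying on past any symbol whose FIRST contains ε; result {ε, b, c, d, x}.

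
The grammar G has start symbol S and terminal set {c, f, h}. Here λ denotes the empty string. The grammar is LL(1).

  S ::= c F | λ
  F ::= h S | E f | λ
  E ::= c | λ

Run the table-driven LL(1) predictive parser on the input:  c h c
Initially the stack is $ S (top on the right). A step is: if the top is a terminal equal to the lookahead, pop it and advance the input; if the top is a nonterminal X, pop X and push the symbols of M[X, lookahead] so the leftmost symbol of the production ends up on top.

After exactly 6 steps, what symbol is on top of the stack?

step 1: stack=$ S  input=c h c $  — expand S ::= c F
step 2: stack=$ F c  input=c h c $  — match c
step 3: stack=$ F  input=h c $  — expand F ::= h S
step 4: stack=$ S h  input=h c $  — match h
step 5: stack=$ S  input=c $  — expand S ::= c F
step 6: stack=$ F c  input=c $  — match c
Stack after step 6: $ F (top = F).

F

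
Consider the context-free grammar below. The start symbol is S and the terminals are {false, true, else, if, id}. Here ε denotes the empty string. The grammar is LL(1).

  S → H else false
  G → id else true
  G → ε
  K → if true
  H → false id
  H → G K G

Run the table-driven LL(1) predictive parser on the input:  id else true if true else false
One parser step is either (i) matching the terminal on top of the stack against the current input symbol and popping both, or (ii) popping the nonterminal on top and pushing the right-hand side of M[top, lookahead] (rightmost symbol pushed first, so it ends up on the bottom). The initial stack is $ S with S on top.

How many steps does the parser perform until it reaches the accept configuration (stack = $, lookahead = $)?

      Stack                          Input                              Action
   1  $ S                            id else true if true else false $  expand S → H else false
   2  $ false else H                 id else true if true else false $  expand H → G K G
   3  $ false else G K G             id else true if true else false $  expand G → id else true
   4  $ false else G K true else id  id else true if true else false $  match id
   5  $ false else G K true else     else true if true else false $     match else
   6  $ false else G K true          true if true else false $          match true
   7  $ false else G K               if true else false $               expand K → if true
   8  $ false else G true if         if true else false $               match if
   9  $ false else G true            true else false $                  match true
  10  $ false else G                 else false $                       expand G → ε
  11  $ false else                   else false $                       match else
  12  $ false                        false $                            match false
Accept reached after 12 steps.

12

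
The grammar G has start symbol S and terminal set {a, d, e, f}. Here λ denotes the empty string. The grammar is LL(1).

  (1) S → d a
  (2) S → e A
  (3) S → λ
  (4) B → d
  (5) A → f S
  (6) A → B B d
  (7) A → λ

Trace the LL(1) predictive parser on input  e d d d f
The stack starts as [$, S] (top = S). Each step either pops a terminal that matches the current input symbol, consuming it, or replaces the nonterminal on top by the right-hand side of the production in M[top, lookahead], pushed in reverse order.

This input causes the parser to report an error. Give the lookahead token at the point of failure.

f

step 1: stack=$ S  input=e d d d f $  — expand S → e A
step 2: stack=$ A e  input=e d d d f $  — match e
step 3: stack=$ A  input=d d d f $  — expand A → B B d
step 4: stack=$ d B B  input=d d d f $  — expand B → d
step 5: stack=$ d B d  input=d d d f $  — match d
step 6: stack=$ d B  input=d d f $  — expand B → d
step 7: stack=$ d d  input=d d f $  — match d
step 8: stack=$ d  input=d f $  — match d
step 9: stack=$  input=f $  — error: stack empty but input remains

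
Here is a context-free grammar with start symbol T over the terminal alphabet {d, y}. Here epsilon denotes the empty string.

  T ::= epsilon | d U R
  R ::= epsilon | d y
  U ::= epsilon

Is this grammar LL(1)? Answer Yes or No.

FIRST(T) = {epsilon, d}
FIRST(R) = {epsilon, d}
FIRST(U) = {epsilon}
FOLLOW(T) = {$}
FOLLOW(R) = {$}
FOLLOW(U) = {$, d}
Each cell of M receives at most one production.

Yes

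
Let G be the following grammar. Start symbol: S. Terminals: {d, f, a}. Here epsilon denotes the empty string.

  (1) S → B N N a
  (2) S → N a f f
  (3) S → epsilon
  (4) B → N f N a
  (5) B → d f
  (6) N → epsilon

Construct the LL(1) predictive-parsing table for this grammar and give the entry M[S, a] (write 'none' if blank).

FIRST(N) = {epsilon}
FIRST(B) = {d, f}  (via N f N a)
FIRST(S) = {epsilon, a, d, f}  (via B N N a, N a f f)
FOLLOW(S) includes $ since S is the start symbol.
FOLLOW(S): S appears on no right-hand side. Thus FOLLOW(S) = {$}.
For S → B N N a: FIRST(B N N a) = {d, f}, so it goes in M[S, t] for t ∈ {d, f}.
For S → N a f f: FIRST(N a f f) = {a}, so it goes in M[S, t] for t ∈ {a}.
For S → epsilon: FIRST(epsilon) = {epsilon}, so it goes in M[S, t] for t ∈ {}; since epsilon ∈ FIRST, also for every t ∈ FOLLOW(S) = {$}.

S → N a f f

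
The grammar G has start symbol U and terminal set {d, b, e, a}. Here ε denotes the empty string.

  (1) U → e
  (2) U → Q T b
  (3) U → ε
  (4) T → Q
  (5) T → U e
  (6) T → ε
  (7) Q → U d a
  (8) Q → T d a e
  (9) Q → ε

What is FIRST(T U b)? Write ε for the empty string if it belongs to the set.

FIRST(U): from U→e we get {e}; from U→Q T b we get {b, d, e}; from U→ε we get {ε}. So FIRST(U) = {ε, b, d, e}.
FIRST(T): from T→Q we get {ε, b, d, e}; from T→U e we get {b, d, e}; from T→ε we get {ε}. So FIRST(T) = {ε, b, d, e}.
FIRST(Q): from Q→U d a we get {b, d, e}; from Q→T d a e we get {b, d, e}; from Q→ε we get {ε}. So FIRST(Q) = {ε, b, d, e}.
FIRST(T U b): take FIRST of each symbol in turn, carrying on past any symbol whose FIRST contains ε; result {b, d, e}.

{b, d, e}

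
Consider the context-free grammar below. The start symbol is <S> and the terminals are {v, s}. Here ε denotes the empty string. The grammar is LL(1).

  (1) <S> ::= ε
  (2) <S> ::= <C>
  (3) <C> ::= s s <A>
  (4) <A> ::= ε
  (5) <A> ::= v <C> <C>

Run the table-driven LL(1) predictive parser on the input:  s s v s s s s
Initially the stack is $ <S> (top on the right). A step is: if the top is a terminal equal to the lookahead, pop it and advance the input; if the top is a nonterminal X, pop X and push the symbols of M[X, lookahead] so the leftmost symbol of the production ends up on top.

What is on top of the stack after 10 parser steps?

<C>

      Stack          Input            Action
   1  $ <S>          s s v s s s s $  expand <S> ::= <C>
   2  $ <C>          s s v s s s s $  expand <C> ::= s s <A>
   3  $ <A> s s      s s v s s s s $  match s
   4  $ <A> s        s v s s s s $    match s
   5  $ <A>          v s s s s $      expand <A> ::= v <C> <C>
   6  $ <C> <C> v    v s s s s $      match v
   7  $ <C> <C>      s s s s $        expand <C> ::= s s <A>
   8  $ <C> <A> s s  s s s s $        match s
   9  $ <C> <A> s    s s s $          match s
  10  $ <C> <A>      s s $            expand <A> ::= ε
Stack after step 10: $ <C> (top = <C>).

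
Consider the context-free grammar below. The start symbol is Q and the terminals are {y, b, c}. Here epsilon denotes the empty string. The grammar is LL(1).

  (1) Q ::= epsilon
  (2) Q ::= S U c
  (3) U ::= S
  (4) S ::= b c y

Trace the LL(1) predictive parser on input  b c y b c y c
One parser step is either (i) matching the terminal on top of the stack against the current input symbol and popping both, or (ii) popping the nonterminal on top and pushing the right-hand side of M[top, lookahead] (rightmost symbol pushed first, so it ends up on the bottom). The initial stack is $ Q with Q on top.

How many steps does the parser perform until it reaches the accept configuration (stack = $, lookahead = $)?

      Stack        Input            Action
   1  $ Q          b c y b c y c $  expand Q ::= S U c
   2  $ c U S      b c y b c y c $  expand S ::= b c y
   3  $ c U y c b  b c y b c y c $  match b
   4  $ c U y c    c y b c y c $    match c
   5  $ c U y      y b c y c $      match y
   6  $ c U        b c y c $        expand U ::= S
   7  $ c S        b c y c $        expand S ::= b c y
   8  $ c y c b    b c y c $        match b
   9  $ c y c      c y c $          match c
  10  $ c y        y c $            match y
  11  $ c          c $              match c
Accept reached after 11 steps.

11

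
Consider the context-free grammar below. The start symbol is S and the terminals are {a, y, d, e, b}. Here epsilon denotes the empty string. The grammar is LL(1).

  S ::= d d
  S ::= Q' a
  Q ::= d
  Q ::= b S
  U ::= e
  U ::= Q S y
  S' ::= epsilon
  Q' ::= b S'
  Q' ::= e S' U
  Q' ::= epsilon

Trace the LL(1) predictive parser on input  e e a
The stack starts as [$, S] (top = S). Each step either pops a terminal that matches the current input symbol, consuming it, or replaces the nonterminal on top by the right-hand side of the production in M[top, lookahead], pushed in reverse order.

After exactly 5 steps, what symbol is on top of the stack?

step 1: stack=$ S  input=e e a $  — expand S ::= Q' a
step 2: stack=$ a Q'  input=e e a $  — expand Q' ::= e S' U
step 3: stack=$ a U S' e  input=e e a $  — match e
step 4: stack=$ a U S'  input=e a $  — expand S' ::= epsilon
step 5: stack=$ a U  input=e a $  — expand U ::= e
Stack after step 5: $ a e (top = e).

e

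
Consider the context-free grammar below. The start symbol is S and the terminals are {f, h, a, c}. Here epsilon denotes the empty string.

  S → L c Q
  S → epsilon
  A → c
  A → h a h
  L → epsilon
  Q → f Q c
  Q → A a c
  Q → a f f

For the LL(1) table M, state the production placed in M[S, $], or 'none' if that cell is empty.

FIRST(A): from A→c we get {c}; from A→h a h we get {h}. So FIRST(A) = {c, h}.
FIRST(L): from L→epsilon we get {epsilon}. So FIRST(L) = {epsilon}.
FIRST(S): from S→L c Q we get {c}; from S→epsilon we get {epsilon}. So FIRST(S) = {epsilon, c}.
FIRST(Q): from Q→f Q c we get {f}; from Q→A a c we get {c, h}; from Q→a f f we get {a}. So FIRST(Q) = {a, c, f, h}.
FOLLOW(S) includes $ since S is the start symbol.
FOLLOW(S): S appears on no right-hand side. Thus FOLLOW(S) = {$}.
For S → L c Q: FIRST(L c Q) = {c}, so it goes in M[S, t] for t ∈ {c}.
For S → epsilon: FIRST(epsilon) = {epsilon}, so it goes in M[S, t] for t ∈ {}; since epsilon ∈ FIRST, also for every t ∈ FOLLOW(S) = {$}.

S → epsilon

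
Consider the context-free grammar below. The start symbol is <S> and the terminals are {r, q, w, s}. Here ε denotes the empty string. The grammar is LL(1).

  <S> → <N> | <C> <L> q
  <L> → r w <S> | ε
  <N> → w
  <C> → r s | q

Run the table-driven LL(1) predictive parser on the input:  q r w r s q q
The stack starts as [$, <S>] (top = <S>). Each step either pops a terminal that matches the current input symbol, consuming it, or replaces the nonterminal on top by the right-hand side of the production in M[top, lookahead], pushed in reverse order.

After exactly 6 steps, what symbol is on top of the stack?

<S>

     Stack        Input            Action
  1  $ <S>        q r w r s q q $  expand <S> → <C> <L> q
  2  $ q <L> <C>  q r w r s q q $  expand <C> → q
  3  $ q <L> q    q r w r s q q $  match q
  4  $ q <L>      r w r s q q $    expand <L> → r w <S>
  5  $ q <S> w r  r w r s q q $    match r
  6  $ q <S> w    w r s q q $      match w
Stack after step 6: $ q <S> (top = <S>).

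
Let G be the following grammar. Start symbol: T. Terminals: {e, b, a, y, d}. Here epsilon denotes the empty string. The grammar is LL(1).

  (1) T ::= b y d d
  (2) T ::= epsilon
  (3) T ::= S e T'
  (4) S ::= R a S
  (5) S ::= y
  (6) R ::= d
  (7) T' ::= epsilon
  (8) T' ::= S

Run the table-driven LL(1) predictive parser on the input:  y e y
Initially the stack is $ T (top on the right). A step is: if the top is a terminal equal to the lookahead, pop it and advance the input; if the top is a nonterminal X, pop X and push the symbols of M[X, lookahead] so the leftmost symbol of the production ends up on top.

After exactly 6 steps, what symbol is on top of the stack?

y

     Stack     Input    Action
  1  $ T       y e y $  expand T ::= S e T'
  2  $ T' e S  y e y $  expand S ::= y
  3  $ T' e y  y e y $  match y
  4  $ T' e    e y $    match e
  5  $ T'      y $      expand T' ::= S
  6  $ S       y $      expand S ::= y
Stack after step 6: $ y (top = y).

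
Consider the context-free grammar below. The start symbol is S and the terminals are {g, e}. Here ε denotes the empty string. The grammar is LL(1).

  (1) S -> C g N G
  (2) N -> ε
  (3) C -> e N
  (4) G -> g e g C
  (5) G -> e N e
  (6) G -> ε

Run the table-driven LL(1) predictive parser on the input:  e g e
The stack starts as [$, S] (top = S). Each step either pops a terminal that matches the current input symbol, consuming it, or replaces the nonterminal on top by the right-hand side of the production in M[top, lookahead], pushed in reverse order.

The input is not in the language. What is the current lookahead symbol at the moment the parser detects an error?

step 1: stack=$ S  input=e g e $  — expand S -> C g N G
step 2: stack=$ G N g C  input=e g e $  — expand C -> e N
step 3: stack=$ G N g N e  input=e g e $  — match e
step 4: stack=$ G N g N  input=g e $  — expand N -> ε
step 5: stack=$ G N g  input=g e $  — match g
step 6: stack=$ G N  input=e $  — expand N -> ε
step 7: stack=$ G  input=e $  — expand G -> e N e
step 8: stack=$ e N e  input=e $  — match e
step 9: stack=$ e N  input=$  — expand N -> ε
step 10: stack=$ e  input=$  — error: top is terminal e but lookahead is $

$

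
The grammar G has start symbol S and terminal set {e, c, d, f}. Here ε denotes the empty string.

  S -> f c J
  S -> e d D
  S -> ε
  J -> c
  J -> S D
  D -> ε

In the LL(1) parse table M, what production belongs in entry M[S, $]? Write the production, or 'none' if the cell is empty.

FIRST(S) = {ε, e, f}
FIRST(D) = {ε}
FIRST(J) = {ε, c, e, f}  (via S D)
FOLLOW(S) includes $ since S is the start symbol.
FOLLOW(S): in J->S D, S is followed by D with FIRST {ε}; in J->S D, the suffix after S is nullable, so FOLLOW(S) ⊇ FOLLOW(J) = {$}. Thus FOLLOW(S) = {$}.
FOLLOW(J): in S->f c J, the suffix after J is empty, so FOLLOW(J) ⊇ FOLLOW(S) = {$}. Thus FOLLOW(J) = {$}.
For S -> f c J: FIRST(f c J) = {f}, so it goes in M[S, t] for t ∈ {f}.
For S -> e d D: FIRST(e d D) = {e}, so it goes in M[S, t] for t ∈ {e}.
For S -> ε: FIRST(ε) = {ε}, so it goes in M[S, t] for t ∈ {}; since ε ∈ FIRST, also for every t ∈ FOLLOW(S) = {$}.

S -> ε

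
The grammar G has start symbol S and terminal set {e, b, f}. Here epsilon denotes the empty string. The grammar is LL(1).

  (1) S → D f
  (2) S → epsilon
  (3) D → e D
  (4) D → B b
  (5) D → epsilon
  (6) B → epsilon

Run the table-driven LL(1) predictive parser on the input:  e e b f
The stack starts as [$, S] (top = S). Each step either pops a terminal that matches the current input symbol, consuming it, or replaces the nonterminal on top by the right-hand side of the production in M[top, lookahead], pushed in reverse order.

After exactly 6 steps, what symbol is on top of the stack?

step 1: stack=$ S  input=e e b f $  — expand S → D f
step 2: stack=$ f D  input=e e b f $  — expand D → e D
step 3: stack=$ f D e  input=e e b f $  — match e
step 4: stack=$ f D  input=e b f $  — expand D → e D
step 5: stack=$ f D e  input=e b f $  — match e
step 6: stack=$ f D  input=b f $  — expand D → B b
Stack after step 6: $ f b B (top = B).

B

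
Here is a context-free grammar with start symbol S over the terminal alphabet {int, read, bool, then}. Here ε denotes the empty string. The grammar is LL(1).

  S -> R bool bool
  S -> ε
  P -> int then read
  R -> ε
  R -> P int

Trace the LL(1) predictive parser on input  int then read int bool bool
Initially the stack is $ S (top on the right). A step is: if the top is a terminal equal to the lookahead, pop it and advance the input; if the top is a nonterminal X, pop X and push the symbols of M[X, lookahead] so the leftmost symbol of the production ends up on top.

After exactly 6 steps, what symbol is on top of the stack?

step 1: stack=$ S  input=int then read int bool bool $  — expand S -> R bool bool
step 2: stack=$ bool bool R  input=int then read int bool bool $  — expand R -> P int
step 3: stack=$ bool bool int P  input=int then read int bool bool $  — expand P -> int then read
step 4: stack=$ bool bool int read then int  input=int then read int bool bool $  — match int
step 5: stack=$ bool bool int read then  input=then read int bool bool $  — match then
step 6: stack=$ bool bool int read  input=read int bool bool $  — match read
Stack after step 6: $ bool bool int (top = int).

int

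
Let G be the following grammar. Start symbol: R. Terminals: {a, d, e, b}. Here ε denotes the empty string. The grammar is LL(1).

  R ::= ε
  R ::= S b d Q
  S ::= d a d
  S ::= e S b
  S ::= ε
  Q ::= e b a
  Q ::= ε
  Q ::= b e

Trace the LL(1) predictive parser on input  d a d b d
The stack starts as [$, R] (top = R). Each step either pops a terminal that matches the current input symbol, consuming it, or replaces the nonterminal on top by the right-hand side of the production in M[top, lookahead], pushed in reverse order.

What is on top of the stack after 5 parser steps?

b

step 1: stack=$ R  input=d a d b d $  — expand R ::= S b d Q
step 2: stack=$ Q d b S  input=d a d b d $  — expand S ::= d a d
step 3: stack=$ Q d b d a d  input=d a d b d $  — match d
step 4: stack=$ Q d b d a  input=a d b d $  — match a
step 5: stack=$ Q d b d  input=d b d $  — match d
Stack after step 5: $ Q d b (top = b).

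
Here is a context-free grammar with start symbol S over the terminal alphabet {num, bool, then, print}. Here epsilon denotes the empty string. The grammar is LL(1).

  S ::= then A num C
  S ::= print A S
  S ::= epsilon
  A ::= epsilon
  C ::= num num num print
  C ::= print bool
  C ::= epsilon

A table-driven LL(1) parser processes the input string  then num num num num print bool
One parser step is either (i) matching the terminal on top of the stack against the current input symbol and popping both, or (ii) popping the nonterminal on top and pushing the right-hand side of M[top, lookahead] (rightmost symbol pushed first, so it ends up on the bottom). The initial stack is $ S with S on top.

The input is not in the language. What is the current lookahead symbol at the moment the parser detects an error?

bool

      Stack                Input                              Action
   1  $ S                  then num num num num print bool $  expand S ::= then A num C
   2  $ C num A then       then num num num num print bool $  match then
   3  $ C num A            num num num num print bool $       expand A ::= epsilon
   4  $ C num              num num num num print bool $       match num
   5  $ C                  num num num print bool $           expand C ::= num num num print
   6  $ print num num num  num num num print bool $           match num
   7  $ print num num      num num print bool $               match num
   8  $ print num          num print bool $                   match num
   9  $ print              print bool $                       match print
  10  $                    bool $                             error: stack empty but input remains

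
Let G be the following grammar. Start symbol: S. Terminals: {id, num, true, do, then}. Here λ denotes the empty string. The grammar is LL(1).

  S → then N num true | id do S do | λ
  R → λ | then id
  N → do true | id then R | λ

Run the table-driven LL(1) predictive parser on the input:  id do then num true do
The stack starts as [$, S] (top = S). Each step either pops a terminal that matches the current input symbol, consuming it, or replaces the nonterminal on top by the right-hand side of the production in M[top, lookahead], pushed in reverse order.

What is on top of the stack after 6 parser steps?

num

     Stack                 Input                     Action
  1  $ S                   id do then num true do $  expand S → id do S do
  2  $ do S do id          id do then num true do $  match id
  3  $ do S do             do then num true do $     match do
  4  $ do S                then num true do $        expand S → then N num true
  5  $ do true num N then  then num true do $        match then
  6  $ do true num N       num true do $             expand N → λ
Stack after step 6: $ do true num (top = num).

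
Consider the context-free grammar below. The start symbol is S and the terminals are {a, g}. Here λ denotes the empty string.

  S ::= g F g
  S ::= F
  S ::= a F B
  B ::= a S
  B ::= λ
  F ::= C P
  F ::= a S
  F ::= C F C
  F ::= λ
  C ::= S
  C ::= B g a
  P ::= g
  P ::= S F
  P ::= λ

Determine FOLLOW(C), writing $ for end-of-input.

{$, a, g}

FIRST(B) = {λ, a}
FIRST(S) = {λ, a, g}  (via F)
FIRST(C) = {λ, a, g}  (via S, B g a)
FIRST(F) = {λ, a, g}  (via C P, C F C)
FIRST(P) = {λ, a, g}  (via S F)
FOLLOW(S) includes $ since S is the start symbol.
FOLLOW(S): in B::=a S, the suffix after S is empty, so FOLLOW(S) ⊇ FOLLOW(B) = {$, a, g}; in F::=a S, the suffix after S is empty, so FOLLOW(S) ⊇ FOLLOW(F) = {$, a, g}; in C::=S, the suffix after S is empty, so FOLLOW(S) ⊇ FOLLOW(C) = {$, a, g}; in P::=S F, S is followed by F with FIRST {λ, a, g}; in P::=S F, the suffix after S is nullable, so FOLLOW(S) ⊇ FOLLOW(P) = {$, a, g}. Thus FOLLOW(S) = {$, a, g}.
FOLLOW(B): in S::=a F B, the suffix after B is empty, so FOLLOW(B) ⊇ FOLLOW(S) = {$, a, g}; in C::=B g a, B is followed by g a with FIRST {g}. Thus FOLLOW(B) = {$, a, g}.
FOLLOW(F): in S::=g F g, F is followed by g with FIRST {g}; in S::=F, the suffix after F is empty, so FOLLOW(F) ⊇ FOLLOW(S) = {$, a, g}; in S::=a F B, F is followed by B with FIRST {λ, a}; in S::=a F B, the suffix after F is nullable, so FOLLOW(F) ⊇ FOLLOW(S) = {$, a, g}; in F::=C F C, F is followed by C with FIRST {λ, a, g}; in F::=C F C, the suffix after F is nullable (adds nothing new); in P::=S F, the suffix after F is empty, so FOLLOW(F) ⊇ FOLLOW(P) = {$, a, g}. Thus FOLLOW(F) = {$, a, g}.
FOLLOW(C): in F::=C P, C is followed by P with FIRST {λ, a, g}; in F::=C P, the suffix after C is nullable, so FOLLOW(C) ⊇ FOLLOW(F) = {$, a, g}; in F::=C F C (occurrence 1), C is followed by F C with FIRST {λ, a, g}; in F::=C F C (occurrence 1), the suffix after C is nullable, so FOLLOW(C) ⊇ FOLLOW(F) = {$, a, g}; in F::=C F C (occurrence 2), the suffix after C is empty, so FOLLOW(C) ⊇ FOLLOW(F) = {$, a, g}. Thus FOLLOW(C) = {$, a, g}.
FOLLOW(P): in F::=C P, the suffix after P is empty, so FOLLOW(P) ⊇ FOLLOW(F) = {$, a, g}. Thus FOLLOW(P) = {$, a, g}.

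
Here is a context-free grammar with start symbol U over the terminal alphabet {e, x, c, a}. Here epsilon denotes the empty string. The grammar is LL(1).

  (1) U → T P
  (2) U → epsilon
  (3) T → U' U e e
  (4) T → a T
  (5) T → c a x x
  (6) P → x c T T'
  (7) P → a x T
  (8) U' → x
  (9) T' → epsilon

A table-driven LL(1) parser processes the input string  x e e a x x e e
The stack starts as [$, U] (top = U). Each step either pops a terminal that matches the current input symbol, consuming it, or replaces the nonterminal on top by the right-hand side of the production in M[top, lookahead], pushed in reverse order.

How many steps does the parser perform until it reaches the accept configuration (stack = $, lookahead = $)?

16

step 1: stack=$ U  input=x e e a x x e e $  — expand U → T P
step 2: stack=$ P T  input=x e e a x x e e $  — expand T → U' U e e
step 3: stack=$ P e e U U'  input=x e e a x x e e $  — expand U' → x
step 4: stack=$ P e e U x  input=x e e a x x e e $  — match x
step 5: stack=$ P e e U  input=e e a x x e e $  — expand U → epsilon
step 6: stack=$ P e e  input=e e a x x e e $  — match e
step 7: stack=$ P e  input=e a x x e e $  — match e
step 8: stack=$ P  input=a x x e e $  — expand P → a x T
step 9: stack=$ T x a  input=a x x e e $  — match a
step 10: stack=$ T x  input=x x e e $  — match x
step 11: stack=$ T  input=x e e $  — expand T → U' U e e
step 12: stack=$ e e U U'  input=x e e $  — expand U' → x
step 13: stack=$ e e U x  input=x e e $  — match x
step 14: stack=$ e e U  input=e e $  — expand U → epsilon
step 15: stack=$ e e  input=e e $  — match e
step 16: stack=$ e  input=e $  — match e
Accept reached after 16 steps.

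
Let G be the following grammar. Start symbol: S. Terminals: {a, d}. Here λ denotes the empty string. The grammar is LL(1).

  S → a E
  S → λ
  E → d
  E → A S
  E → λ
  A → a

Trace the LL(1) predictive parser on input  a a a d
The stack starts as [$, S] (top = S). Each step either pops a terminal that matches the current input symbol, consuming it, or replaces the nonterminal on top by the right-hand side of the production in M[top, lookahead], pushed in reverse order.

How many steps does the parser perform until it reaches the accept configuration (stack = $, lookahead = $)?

     Stack  Input      Action
  1  $ S    a a a d $  expand S → a E
  2  $ E a  a a a d $  match a
  3  $ E    a a d $    expand E → A S
  4  $ S A  a a d $    expand A → a
  5  $ S a  a a d $    match a
  6  $ S    a d $      expand S → a E
  7  $ E a  a d $      match a
  8  $ E    d $        expand E → d
  9  $ d    d $        match d
Accept reached after 9 steps.

9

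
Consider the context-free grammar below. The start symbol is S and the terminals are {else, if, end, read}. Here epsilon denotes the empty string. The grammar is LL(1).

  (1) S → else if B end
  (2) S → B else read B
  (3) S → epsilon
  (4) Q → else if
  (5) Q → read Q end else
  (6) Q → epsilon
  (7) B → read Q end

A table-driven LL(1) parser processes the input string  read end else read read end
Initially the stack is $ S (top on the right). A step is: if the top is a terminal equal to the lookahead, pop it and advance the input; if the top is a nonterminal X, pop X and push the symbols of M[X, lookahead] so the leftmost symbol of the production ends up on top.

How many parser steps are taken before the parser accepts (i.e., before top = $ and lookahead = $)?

step 1: stack=$ S  input=read end else read read end $  — expand S → B else read B
step 2: stack=$ B read else B  input=read end else read read end $  — expand B → read Q end
step 3: stack=$ B read else end Q read  input=read end else read read end $  — match read
step 4: stack=$ B read else end Q  input=end else read read end $  — expand Q → epsilon
step 5: stack=$ B read else end  input=end else read read end $  — match end
step 6: stack=$ B read else  input=else read read end $  — match else
step 7: stack=$ B read  input=read read end $  — match read
step 8: stack=$ B  input=read end $  — expand B → read Q end
step 9: stack=$ end Q read  input=read end $  — match read
step 10: stack=$ end Q  input=end $  — expand Q → epsilon
step 11: stack=$ end  input=end $  — match end
Accept reached after 11 steps.

11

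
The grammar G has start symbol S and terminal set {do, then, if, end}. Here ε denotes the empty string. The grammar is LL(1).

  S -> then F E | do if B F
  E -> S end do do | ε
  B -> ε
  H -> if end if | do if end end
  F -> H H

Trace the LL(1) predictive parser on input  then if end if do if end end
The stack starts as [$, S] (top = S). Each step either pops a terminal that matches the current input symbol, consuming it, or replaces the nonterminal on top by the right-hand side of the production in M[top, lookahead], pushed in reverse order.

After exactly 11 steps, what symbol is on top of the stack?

step 1: stack=$ S  input=then if end if do if end end $  — expand S -> then F E
step 2: stack=$ E F then  input=then if end if do if end end $  — match then
step 3: stack=$ E F  input=if end if do if end end $  — expand F -> H H
step 4: stack=$ E H H  input=if end if do if end end $  — expand H -> if end if
step 5: stack=$ E H if end if  input=if end if do if end end $  — match if
step 6: stack=$ E H if end  input=end if do if end end $  — match end
step 7: stack=$ E H if  input=if do if end end $  — match if
step 8: stack=$ E H  input=do if end end $  — expand H -> do if end end
step 9: stack=$ E end end if do  input=do if end end $  — match do
step 10: stack=$ E end end if  input=if end end $  — match if
step 11: stack=$ E end end  input=end end $  — match end
Stack after step 11: $ E end (top = end).

end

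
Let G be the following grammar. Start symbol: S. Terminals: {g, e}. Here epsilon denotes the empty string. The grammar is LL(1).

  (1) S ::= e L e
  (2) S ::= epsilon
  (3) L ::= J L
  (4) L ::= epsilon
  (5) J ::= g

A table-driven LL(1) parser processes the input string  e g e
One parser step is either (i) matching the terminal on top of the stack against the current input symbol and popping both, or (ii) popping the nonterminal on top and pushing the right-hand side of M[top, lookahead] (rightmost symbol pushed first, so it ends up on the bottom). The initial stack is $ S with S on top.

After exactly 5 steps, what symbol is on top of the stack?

     Stack    Input    Action
  1  $ S      e g e $  expand S ::= e L e
  2  $ e L e  e g e $  match e
  3  $ e L    g e $    expand L ::= J L
  4  $ e L J  g e $    expand J ::= g
  5  $ e L g  g e $    match g
Stack after step 5: $ e L (top = L).

L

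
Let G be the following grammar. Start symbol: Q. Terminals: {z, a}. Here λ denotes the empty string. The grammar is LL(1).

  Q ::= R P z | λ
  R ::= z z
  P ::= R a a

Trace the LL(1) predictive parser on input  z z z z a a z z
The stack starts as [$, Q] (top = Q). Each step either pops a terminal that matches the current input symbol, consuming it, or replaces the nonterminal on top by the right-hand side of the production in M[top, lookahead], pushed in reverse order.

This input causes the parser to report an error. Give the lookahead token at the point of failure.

z

step 1: stack=$ Q  input=z z z z a a z z $  — expand Q ::= R P z
step 2: stack=$ z P R  input=z z z z a a z z $  — expand R ::= z z
step 3: stack=$ z P z z  input=z z z z a a z z $  — match z
step 4: stack=$ z P z  input=z z z a a z z $  — match z
step 5: stack=$ z P  input=z z a a z z $  — expand P ::= R a a
step 6: stack=$ z a a R  input=z z a a z z $  — expand R ::= z z
step 7: stack=$ z a a z z  input=z z a a z z $  — match z
step 8: stack=$ z a a z  input=z a a z z $  — match z
step 9: stack=$ z a a  input=a a z z $  — match a
step 10: stack=$ z a  input=a z z $  — match a
step 11: stack=$ z  input=z z $  — match z
step 12: stack=$  input=z $  — error: stack empty but input remains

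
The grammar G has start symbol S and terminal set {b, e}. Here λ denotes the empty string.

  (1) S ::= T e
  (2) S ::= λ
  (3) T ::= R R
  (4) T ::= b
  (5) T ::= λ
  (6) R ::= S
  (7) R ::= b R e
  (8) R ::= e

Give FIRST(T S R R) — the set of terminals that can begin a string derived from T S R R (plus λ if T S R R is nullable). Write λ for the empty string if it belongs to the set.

{λ, b, e}

FIRST(S): from S::=T e we get {b, e}; from S::=λ we get {λ}. So FIRST(S) = {λ, b, e}.
FIRST(R): from R::=S we get {λ, b, e}; from R::=b R e we get {b}; from R::=e we get {e}. So FIRST(R) = {λ, b, e}.
FIRST(T): from T::=R R we get {λ, b, e}; from T::=b we get {b}; from T::=λ we get {λ}. So FIRST(T) = {λ, b, e}.
FIRST(T S R R): take FIRST of each symbol in turn, carrying on past any symbol whose FIRST contains λ; result {λ, b, e}.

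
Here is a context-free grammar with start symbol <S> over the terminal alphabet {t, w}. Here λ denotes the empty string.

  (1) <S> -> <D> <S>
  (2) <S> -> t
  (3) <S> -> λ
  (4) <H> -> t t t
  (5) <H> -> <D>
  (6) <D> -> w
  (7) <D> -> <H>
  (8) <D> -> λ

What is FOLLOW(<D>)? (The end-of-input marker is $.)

FIRST(<S>) = {λ, t, w}  (via <D> <S>)
FIRST(<H>) = {λ, t, w}  (via <D>)
FIRST(<D>) = {λ, t, w}  (via <H>)
FOLLOW(<S>) includes $ since <S> is the start symbol.
FOLLOW(<S>): in <S>-><D> <S>, the suffix after <S> is empty (adds nothing new). Thus FOLLOW(<S>) = {$}.
FOLLOW(<H>): in <D>-><H>, the suffix after <H> is empty, so FOLLOW(<H>) ⊇ FOLLOW(<D>) = {$, t, w}. Thus FOLLOW(<H>) = {$, t, w}.
FOLLOW(<D>): in <S>-><D> <S>, <D> is followed by <S> with FIRST {λ, t, w}; in <S>-><D> <S>, the suffix after <D> is nullable, so FOLLOW(<D>) ⊇ FOLLOW(<S>) = {$}; in <H>-><D>, the suffix after <D> is empty, so FOLLOW(<D>) ⊇ FOLLOW(<H>) = {$, t, w}. Thus FOLLOW(<D>) = {$, t, w}.

{$, t, w}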